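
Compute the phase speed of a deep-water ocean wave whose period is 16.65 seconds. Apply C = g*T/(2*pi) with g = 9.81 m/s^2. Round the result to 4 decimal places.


We use the deep-water celerity formula:
C = g * T / (2 * pi)
C = 9.81 * 16.65 / (2 * 3.14159...)
C = 163.336500 / 6.283185
C = 25.9958 m/s

25.9958


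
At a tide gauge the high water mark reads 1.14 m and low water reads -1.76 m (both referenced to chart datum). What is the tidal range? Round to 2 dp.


Tidal range = High water - Low water
Tidal range = 1.14 - (-1.76)
Tidal range = 2.90 m

2.90


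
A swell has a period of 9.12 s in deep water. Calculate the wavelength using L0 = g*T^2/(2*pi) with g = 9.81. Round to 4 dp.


L0 = g * T^2 / (2 * pi)
L0 = 9.81 * 9.12^2 / (2 * pi)
L0 = 9.81 * 83.1744 / 6.28319
L0 = 815.9409 / 6.28319
L0 = 129.8610 m

129.8610


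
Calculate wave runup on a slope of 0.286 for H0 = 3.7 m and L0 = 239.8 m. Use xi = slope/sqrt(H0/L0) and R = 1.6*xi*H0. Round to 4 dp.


xi = slope / sqrt(H0/L0)
H0/L0 = 3.7/239.8 = 0.015430
sqrt(0.015430) = 0.124216
xi = 0.286 / 0.124216 = 2.302448
R = 1.6 * xi * H0 = 1.6 * 2.302448 * 3.7
R = 13.6305 m

13.6305


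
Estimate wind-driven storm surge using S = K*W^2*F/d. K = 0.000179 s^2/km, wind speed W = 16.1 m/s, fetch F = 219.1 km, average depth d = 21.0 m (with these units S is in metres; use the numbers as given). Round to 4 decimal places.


S = K * W^2 * F / d
W^2 = 16.1^2 = 259.21
S = 0.000179 * 259.21 * 219.1 / 21.0
Numerator = 0.000179 * 259.21 * 219.1 = 10.165931
S = 10.165931 / 21.0 = 0.4841 m

0.4841


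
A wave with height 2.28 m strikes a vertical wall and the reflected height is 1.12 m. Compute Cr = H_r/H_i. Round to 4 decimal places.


Cr = H_r / H_i
Cr = 1.12 / 2.28
Cr = 0.4912

0.4912


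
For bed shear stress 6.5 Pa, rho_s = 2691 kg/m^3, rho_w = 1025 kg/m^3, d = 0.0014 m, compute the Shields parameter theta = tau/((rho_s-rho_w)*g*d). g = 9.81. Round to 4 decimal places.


theta = tau / ((rho_s - rho_w) * g * d)
rho_s - rho_w = 2691 - 1025 = 1666
Denominator = 1666 * 9.81 * 0.0014 = 22.880844
theta = 6.5 / 22.880844
theta = 0.2841

0.2841


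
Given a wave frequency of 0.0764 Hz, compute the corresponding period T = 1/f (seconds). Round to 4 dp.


T = 1 / f
T = 1 / 0.0764
T = 13.0890 s

13.0890


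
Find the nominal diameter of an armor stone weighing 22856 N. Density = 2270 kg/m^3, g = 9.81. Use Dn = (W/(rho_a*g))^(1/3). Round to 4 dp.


V = W / (rho_a * g)
V = 22856 / (2270 * 9.81)
V = 22856 / 22268.70
V = 1.026373 m^3
Dn = V^(1/3) = 1.026373^(1/3)
Dn = 1.0087 m

1.0087


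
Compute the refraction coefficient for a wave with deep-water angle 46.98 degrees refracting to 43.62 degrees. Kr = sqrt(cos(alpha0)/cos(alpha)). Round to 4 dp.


Kr = sqrt(cos(alpha0) / cos(alpha))
cos(46.98) = 0.682254
cos(43.62) = 0.723931
Kr = sqrt(0.682254 / 0.723931)
Kr = sqrt(0.942429)
Kr = 0.9708

0.9708


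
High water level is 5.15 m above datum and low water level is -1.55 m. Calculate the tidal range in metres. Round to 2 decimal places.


Tidal range = High water - Low water
Tidal range = 5.15 - (-1.55)
Tidal range = 6.70 m

6.70


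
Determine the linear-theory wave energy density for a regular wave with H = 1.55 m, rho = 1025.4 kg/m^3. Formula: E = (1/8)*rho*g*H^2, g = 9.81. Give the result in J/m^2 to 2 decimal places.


E = (1/8) * rho * g * H^2
E = (1/8) * 1025.4 * 9.81 * 1.55^2
E = 0.125 * 1025.4 * 9.81 * 2.4025
E = 3020.90 J/m^2

3020.90


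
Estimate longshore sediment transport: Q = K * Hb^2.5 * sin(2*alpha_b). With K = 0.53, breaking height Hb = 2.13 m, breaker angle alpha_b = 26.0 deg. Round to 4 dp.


Q = K * Hb^2.5 * sin(2 * alpha_b)
Hb^2.5 = 2.13^2.5 = 6.621388
sin(2 * 26.0) = sin(52.0) = 0.788011
Q = 0.53 * 6.621388 * 0.788011
Q = 2.7654 m^3/s

2.7654


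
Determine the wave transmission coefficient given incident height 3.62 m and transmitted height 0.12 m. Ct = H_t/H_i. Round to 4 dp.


Ct = H_t / H_i
Ct = 0.12 / 3.62
Ct = 0.0331

0.0331


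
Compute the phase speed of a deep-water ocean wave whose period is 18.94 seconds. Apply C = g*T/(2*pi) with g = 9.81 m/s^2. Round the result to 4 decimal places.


We use the deep-water celerity formula:
C = g * T / (2 * pi)
C = 9.81 * 18.94 / (2 * 3.14159...)
C = 185.801400 / 6.283185
C = 29.5712 m/s

29.5712


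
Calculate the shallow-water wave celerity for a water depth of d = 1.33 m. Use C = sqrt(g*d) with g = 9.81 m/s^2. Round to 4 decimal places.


Using the shallow-water approximation:
C = sqrt(g * d) = sqrt(9.81 * 1.33)
C = sqrt(13.0473)
C = 3.6121 m/s

3.6121


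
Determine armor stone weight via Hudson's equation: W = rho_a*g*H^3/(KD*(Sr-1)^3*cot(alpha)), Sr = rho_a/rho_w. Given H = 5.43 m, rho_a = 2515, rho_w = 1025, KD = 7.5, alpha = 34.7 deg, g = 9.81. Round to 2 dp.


Sr = rho_a / rho_w = 2515 / 1025 = 2.453659
(Sr - 1) = 1.453659
(Sr - 1)^3 = 3.071759
cot(34.7) = 1 / tan(34.7) = 1 / 0.692433 = 1.444183
Numerator = 2515 * 9.81 * 5.43^3 = 3950085.4042
Denominator = 7.5 * 3.071759 * 1.444183 = 33.271381
W = 3950085.4042 / 33.271381
W = 118723.22 N

118723.22


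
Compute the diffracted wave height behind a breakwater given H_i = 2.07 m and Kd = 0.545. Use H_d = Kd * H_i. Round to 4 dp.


H_d = Kd * H_i
H_d = 0.545 * 2.07
H_d = 1.1282 m

1.1282


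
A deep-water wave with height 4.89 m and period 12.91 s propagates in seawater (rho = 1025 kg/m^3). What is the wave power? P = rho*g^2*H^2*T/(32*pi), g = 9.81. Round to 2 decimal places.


P = rho * g^2 * H^2 * T / (32 * pi)
P = 1025 * 9.81^2 * 4.89^2 * 12.91 / (32 * pi)
P = 1025 * 96.2361 * 23.9121 * 12.91 / 100.53096
P = 302904.68 W/m

302904.68


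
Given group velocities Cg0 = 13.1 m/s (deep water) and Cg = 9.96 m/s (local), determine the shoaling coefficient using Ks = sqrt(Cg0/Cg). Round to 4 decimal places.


Ks = sqrt(Cg0 / Cg)
Ks = sqrt(13.1 / 9.96)
Ks = sqrt(1.3153)
Ks = 1.1468

1.1468


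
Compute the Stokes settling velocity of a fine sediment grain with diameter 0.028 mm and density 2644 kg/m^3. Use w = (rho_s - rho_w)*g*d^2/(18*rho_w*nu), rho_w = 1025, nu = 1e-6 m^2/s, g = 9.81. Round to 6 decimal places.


w = (rho_s - rho_w) * g * d^2 / (18 * rho_w * nu)
d = 0.028 mm = 0.000028 m
rho_s - rho_w = 2644 - 1025 = 1619
Numerator = 1619 * 9.81 * (0.000028)^2 = 0.000012451794
Denominator = 18 * 1025 * 1e-6 = 0.018450
w = 0.000675 m/s

0.000675


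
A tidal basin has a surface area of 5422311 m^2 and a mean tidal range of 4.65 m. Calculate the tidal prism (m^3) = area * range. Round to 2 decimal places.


Tidal prism = Area * Tidal range
P = 5422311 * 4.65
P = 25213746.15 m^3

25213746.15


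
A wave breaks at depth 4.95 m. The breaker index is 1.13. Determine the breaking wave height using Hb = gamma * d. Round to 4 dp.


Hb = gamma * d
Hb = 1.13 * 4.95
Hb = 5.5935 m

5.5935


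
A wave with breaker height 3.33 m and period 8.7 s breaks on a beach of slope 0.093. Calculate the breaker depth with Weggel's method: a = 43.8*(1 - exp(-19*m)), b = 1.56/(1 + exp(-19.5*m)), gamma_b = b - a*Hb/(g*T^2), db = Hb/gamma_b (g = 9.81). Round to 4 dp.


a = 43.8 * (1 - exp(-19 * m))
exp(-19 * 0.093) = exp(-1.7670) = 0.170845
a = 43.8 * (1 - 0.170845) = 36.317000
b = 1.56 / (1 + exp(-19.5 * m))
exp(-19.5 * 0.093) = exp(-1.8135) = 0.163082
b = 1.56 / (1 + 0.163082) = 1.341264
Hb / (g * T^2) = 3.33 / (9.81 * 8.7^2) = 3.33 / 742.5189 = 0.00448473
gamma_b = b - a * Hb/(g*T^2) = 1.341264 - 36.317000 * 0.00448473 = 1.178391
db = Hb / gamma_b = 3.33 / 1.178391
db = 2.8259 m

2.8259


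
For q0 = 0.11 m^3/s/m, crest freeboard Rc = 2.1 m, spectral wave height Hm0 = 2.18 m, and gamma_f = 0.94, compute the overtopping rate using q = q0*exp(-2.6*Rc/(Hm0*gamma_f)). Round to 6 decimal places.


q = q0 * exp(-2.6 * Rc / (Hm0 * gamma_f))
Exponent = -2.6 * 2.1 / (2.18 * 0.94)
= -2.6 * 2.1 / 2.0492
= -2.664454
exp(-2.664454) = 0.069637
q = 0.11 * 0.069637
q = 0.007660 m^3/s/m

0.007660


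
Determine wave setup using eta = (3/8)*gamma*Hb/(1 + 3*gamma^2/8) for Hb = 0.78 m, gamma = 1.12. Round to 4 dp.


eta = (3/8) * gamma * Hb / (1 + 3*gamma^2/8)
Numerator = (3/8) * 1.12 * 0.78 = 0.327600
Denominator = 1 + 3*1.12^2/8 = 1 + 0.470400 = 1.470400
eta = 0.327600 / 1.470400
eta = 0.2228 m

0.2228


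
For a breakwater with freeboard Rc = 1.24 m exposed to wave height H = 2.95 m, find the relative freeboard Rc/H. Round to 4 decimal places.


Relative freeboard = Rc / H
= 1.24 / 2.95
= 0.4203

0.4203


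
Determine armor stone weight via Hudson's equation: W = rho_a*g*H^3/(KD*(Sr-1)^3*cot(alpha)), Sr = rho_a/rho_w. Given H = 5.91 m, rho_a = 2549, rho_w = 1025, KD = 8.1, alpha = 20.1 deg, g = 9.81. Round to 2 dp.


Sr = rho_a / rho_w = 2549 / 1025 = 2.486829
(Sr - 1) = 1.486829
(Sr - 1)^3 = 3.286876
cot(20.1) = 1 / tan(20.1) = 1 / 0.365948 = 2.732628
Numerator = 2549 * 9.81 * 5.91^3 = 5161801.3337
Denominator = 8.1 * 3.286876 * 2.732628 = 72.752665
W = 5161801.3337 / 72.752665
W = 70950.00 N

70950.00


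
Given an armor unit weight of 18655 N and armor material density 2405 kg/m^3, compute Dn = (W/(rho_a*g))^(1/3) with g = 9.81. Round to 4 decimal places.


V = W / (rho_a * g)
V = 18655 / (2405 * 9.81)
V = 18655 / 23593.05
V = 0.790699 m^3
Dn = V^(1/3) = 0.790699^(1/3)
Dn = 0.9247 m

0.9247


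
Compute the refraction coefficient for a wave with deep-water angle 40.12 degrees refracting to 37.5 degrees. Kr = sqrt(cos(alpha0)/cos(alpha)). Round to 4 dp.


Kr = sqrt(cos(alpha0) / cos(alpha))
cos(40.12) = 0.764697
cos(37.5) = 0.793353
Kr = sqrt(0.764697 / 0.793353)
Kr = sqrt(0.963879)
Kr = 0.9818

0.9818


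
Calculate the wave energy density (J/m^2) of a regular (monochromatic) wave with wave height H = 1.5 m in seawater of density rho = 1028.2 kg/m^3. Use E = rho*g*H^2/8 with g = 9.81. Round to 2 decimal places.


E = (1/8) * rho * g * H^2
E = (1/8) * 1028.2 * 9.81 * 1.5^2
E = 0.125 * 1028.2 * 9.81 * 2.2500
E = 2836.87 J/m^2

2836.87


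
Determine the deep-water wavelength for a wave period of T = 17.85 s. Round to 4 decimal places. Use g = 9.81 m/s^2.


L0 = g * T^2 / (2 * pi)
L0 = 9.81 * 17.85^2 / (2 * pi)
L0 = 9.81 * 318.6225 / 6.28319
L0 = 3125.6867 / 6.28319
L0 = 497.4685 m

497.4685


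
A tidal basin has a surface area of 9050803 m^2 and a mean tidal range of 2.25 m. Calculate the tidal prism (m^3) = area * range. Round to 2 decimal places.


Tidal prism = Area * Tidal range
P = 9050803 * 2.25
P = 20364306.75 m^3

20364306.75


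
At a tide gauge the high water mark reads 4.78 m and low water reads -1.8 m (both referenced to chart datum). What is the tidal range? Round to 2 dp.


Tidal range = High water - Low water
Tidal range = 4.78 - (-1.8)
Tidal range = 6.58 m

6.58


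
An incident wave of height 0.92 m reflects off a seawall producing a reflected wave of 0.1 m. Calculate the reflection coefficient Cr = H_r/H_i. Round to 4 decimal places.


Cr = H_r / H_i
Cr = 0.1 / 0.92
Cr = 0.1087

0.1087


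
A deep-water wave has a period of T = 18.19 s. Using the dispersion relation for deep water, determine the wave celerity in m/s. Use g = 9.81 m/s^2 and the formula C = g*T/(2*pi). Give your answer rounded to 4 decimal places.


We use the deep-water celerity formula:
C = g * T / (2 * pi)
C = 9.81 * 18.19 / (2 * 3.14159...)
C = 178.443900 / 6.283185
C = 28.4002 m/s

28.4002


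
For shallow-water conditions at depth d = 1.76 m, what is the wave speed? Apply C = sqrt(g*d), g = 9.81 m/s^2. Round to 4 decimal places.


Using the shallow-water approximation:
C = sqrt(g * d) = sqrt(9.81 * 1.76)
C = sqrt(17.2656)
C = 4.1552 m/s

4.1552


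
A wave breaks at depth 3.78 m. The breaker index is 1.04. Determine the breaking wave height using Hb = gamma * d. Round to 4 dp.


Hb = gamma * d
Hb = 1.04 * 3.78
Hb = 3.9312 m

3.9312


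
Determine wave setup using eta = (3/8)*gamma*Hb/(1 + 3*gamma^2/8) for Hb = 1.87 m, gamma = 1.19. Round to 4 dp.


eta = (3/8) * gamma * Hb / (1 + 3*gamma^2/8)
Numerator = (3/8) * 1.19 * 1.87 = 0.834488
Denominator = 1 + 3*1.19^2/8 = 1 + 0.531038 = 1.531038
eta = 0.834488 / 1.531038
eta = 0.5450 m

0.5450


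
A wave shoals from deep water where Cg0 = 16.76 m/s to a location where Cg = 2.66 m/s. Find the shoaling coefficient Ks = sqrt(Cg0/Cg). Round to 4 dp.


Ks = sqrt(Cg0 / Cg)
Ks = sqrt(16.76 / 2.66)
Ks = sqrt(6.3008)
Ks = 2.5101

2.5101


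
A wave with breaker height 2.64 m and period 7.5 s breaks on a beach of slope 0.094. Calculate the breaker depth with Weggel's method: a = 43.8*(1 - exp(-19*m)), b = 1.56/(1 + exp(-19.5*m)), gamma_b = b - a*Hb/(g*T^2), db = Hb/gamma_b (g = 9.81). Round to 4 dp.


a = 43.8 * (1 - exp(-19 * m))
exp(-19 * 0.094) = exp(-1.7860) = 0.167629
a = 43.8 * (1 - 0.167629) = 36.457835
b = 1.56 / (1 + exp(-19.5 * m))
exp(-19.5 * 0.094) = exp(-1.8330) = 0.159933
b = 1.56 / (1 + 0.159933) = 1.344905
Hb / (g * T^2) = 2.64 / (9.81 * 7.5^2) = 2.64 / 551.8125 = 0.00478423
gamma_b = b - a * Hb/(g*T^2) = 1.344905 - 36.457835 * 0.00478423 = 1.170482
db = Hb / gamma_b = 2.64 / 1.170482
db = 2.2555 m

2.2555


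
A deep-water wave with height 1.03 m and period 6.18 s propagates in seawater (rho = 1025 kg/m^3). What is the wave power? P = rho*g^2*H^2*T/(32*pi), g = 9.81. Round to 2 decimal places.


P = rho * g^2 * H^2 * T / (32 * pi)
P = 1025 * 9.81^2 * 1.03^2 * 6.18 / (32 * pi)
P = 1025 * 96.2361 * 1.0609 * 6.18 / 100.53096
P = 6433.17 W/m

6433.17


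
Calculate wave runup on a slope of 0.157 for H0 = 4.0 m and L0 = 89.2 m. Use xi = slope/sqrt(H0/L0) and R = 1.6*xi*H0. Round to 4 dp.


xi = slope / sqrt(H0/L0)
H0/L0 = 4.0/89.2 = 0.044843
sqrt(0.044843) = 0.211762
xi = 0.157 / 0.211762 = 0.741399
R = 1.6 * xi * H0 = 1.6 * 0.741399 * 4.0
R = 4.7450 m

4.7450


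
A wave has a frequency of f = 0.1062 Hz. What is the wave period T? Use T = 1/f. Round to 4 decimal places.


T = 1 / f
T = 1 / 0.1062
T = 9.4162 s

9.4162


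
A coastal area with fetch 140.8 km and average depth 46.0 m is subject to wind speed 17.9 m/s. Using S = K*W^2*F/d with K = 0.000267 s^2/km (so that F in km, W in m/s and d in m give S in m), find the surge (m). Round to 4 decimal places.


S = K * W^2 * F / d
W^2 = 17.9^2 = 320.41
S = 0.000267 * 320.41 * 140.8 / 46.0
Numerator = 0.000267 * 320.41 * 140.8 = 12.045365
S = 12.045365 / 46.0 = 0.2619 m

0.2619


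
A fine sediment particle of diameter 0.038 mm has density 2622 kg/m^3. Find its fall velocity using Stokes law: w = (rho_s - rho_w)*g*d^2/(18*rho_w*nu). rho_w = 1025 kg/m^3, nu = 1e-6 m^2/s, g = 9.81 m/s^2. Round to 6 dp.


w = (rho_s - rho_w) * g * d^2 / (18 * rho_w * nu)
d = 0.038 mm = 0.000038 m
rho_s - rho_w = 2622 - 1025 = 1597
Numerator = 1597 * 9.81 * (0.000038)^2 = 0.000022622527
Denominator = 18 * 1025 * 1e-6 = 0.018450
w = 0.001226 m/s

0.001226


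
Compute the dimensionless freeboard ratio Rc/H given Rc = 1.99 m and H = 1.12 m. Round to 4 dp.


Relative freeboard = Rc / H
= 1.99 / 1.12
= 1.7768

1.7768


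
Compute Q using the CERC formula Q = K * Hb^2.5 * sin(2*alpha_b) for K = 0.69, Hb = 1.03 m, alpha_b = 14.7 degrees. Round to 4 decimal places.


Q = K * Hb^2.5 * sin(2 * alpha_b)
Hb^2.5 = 1.03^2.5 = 1.076696
sin(2 * 14.7) = sin(29.4) = 0.490904
Q = 0.69 * 1.076696 * 0.490904
Q = 0.3647 m^3/s

0.3647


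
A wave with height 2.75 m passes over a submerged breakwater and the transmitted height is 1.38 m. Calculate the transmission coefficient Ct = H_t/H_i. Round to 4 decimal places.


Ct = H_t / H_i
Ct = 1.38 / 2.75
Ct = 0.5018

0.5018


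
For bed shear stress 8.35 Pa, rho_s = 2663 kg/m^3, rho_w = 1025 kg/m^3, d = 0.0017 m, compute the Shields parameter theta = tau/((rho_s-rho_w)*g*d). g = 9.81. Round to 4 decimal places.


theta = tau / ((rho_s - rho_w) * g * d)
rho_s - rho_w = 2663 - 1025 = 1638
Denominator = 1638 * 9.81 * 0.0017 = 27.316926
theta = 8.35 / 27.316926
theta = 0.3057

0.3057


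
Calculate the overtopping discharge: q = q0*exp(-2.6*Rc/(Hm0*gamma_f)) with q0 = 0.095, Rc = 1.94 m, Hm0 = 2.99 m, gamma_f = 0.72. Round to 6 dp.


q = q0 * exp(-2.6 * Rc / (Hm0 * gamma_f))
Exponent = -2.6 * 1.94 / (2.99 * 0.72)
= -2.6 * 1.94 / 2.1528
= -2.342995
exp(-2.342995) = 0.096040
q = 0.095 * 0.096040
q = 0.009124 m^3/s/m

0.009124


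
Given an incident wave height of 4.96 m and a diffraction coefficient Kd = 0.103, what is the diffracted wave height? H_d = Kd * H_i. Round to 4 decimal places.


H_d = Kd * H_i
H_d = 0.103 * 4.96
H_d = 0.5109 m

0.5109


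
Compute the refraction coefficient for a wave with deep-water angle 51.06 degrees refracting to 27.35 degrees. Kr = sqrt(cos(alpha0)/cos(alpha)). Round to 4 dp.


Kr = sqrt(cos(alpha0) / cos(alpha))
cos(51.06) = 0.628506
cos(27.35) = 0.888217
Kr = sqrt(0.628506 / 0.888217)
Kr = sqrt(0.707605)
Kr = 0.8412

0.8412


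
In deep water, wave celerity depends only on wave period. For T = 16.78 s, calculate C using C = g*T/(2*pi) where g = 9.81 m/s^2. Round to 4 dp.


We use the deep-water celerity formula:
C = g * T / (2 * pi)
C = 9.81 * 16.78 / (2 * 3.14159...)
C = 164.611800 / 6.283185
C = 26.1988 m/s

26.1988


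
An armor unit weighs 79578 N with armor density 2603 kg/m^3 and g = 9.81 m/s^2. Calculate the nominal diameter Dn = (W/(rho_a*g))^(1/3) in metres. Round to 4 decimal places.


V = W / (rho_a * g)
V = 79578 / (2603 * 9.81)
V = 79578 / 25535.43
V = 3.116376 m^3
Dn = V^(1/3) = 3.116376^(1/3)
Dn = 1.4607 m

1.4607


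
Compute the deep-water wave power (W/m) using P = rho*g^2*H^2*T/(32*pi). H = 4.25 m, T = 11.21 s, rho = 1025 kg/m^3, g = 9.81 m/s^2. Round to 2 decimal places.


P = rho * g^2 * H^2 * T / (32 * pi)
P = 1025 * 9.81^2 * 4.25^2 * 11.21 / (32 * pi)
P = 1025 * 96.2361 * 18.0625 * 11.21 / 100.53096
P = 198676.04 W/m

198676.04


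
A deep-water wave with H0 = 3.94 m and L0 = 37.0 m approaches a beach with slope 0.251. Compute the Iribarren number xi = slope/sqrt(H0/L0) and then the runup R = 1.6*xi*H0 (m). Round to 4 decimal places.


xi = slope / sqrt(H0/L0)
H0/L0 = 3.94/37.0 = 0.106486
sqrt(0.106486) = 0.326323
xi = 0.251 / 0.326323 = 0.769177
R = 1.6 * xi * H0 = 1.6 * 0.769177 * 3.94
R = 4.8489 m

4.8489


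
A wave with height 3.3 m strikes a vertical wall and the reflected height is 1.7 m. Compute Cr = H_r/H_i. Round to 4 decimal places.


Cr = H_r / H_i
Cr = 1.7 / 3.3
Cr = 0.5152

0.5152


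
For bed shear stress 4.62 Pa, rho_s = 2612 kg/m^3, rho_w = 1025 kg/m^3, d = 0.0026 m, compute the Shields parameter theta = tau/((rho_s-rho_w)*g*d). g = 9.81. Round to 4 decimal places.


theta = tau / ((rho_s - rho_w) * g * d)
rho_s - rho_w = 2612 - 1025 = 1587
Denominator = 1587 * 9.81 * 0.0026 = 40.478022
theta = 4.62 / 40.478022
theta = 0.1141

0.1141


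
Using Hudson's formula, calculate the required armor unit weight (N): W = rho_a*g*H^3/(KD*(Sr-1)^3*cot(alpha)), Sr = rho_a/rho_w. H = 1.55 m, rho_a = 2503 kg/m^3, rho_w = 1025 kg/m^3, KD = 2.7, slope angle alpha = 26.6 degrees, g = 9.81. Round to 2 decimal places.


Sr = rho_a / rho_w = 2503 / 1025 = 2.441951
(Sr - 1) = 1.441951
(Sr - 1)^3 = 2.998139
cot(26.6) = 1 / tan(26.6) = 1 / 0.500763 = 1.996954
Numerator = 2503 * 9.81 * 1.55^3 = 91437.6280
Denominator = 2.7 * 2.998139 * 1.996954 = 16.165290
W = 91437.6280 / 16.165290
W = 5656.42 N

5656.42


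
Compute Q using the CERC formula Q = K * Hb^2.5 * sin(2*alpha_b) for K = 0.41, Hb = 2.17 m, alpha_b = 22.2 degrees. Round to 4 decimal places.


Q = K * Hb^2.5 * sin(2 * alpha_b)
Hb^2.5 = 2.17^2.5 = 6.936643
sin(2 * 22.2) = sin(44.4) = 0.699663
Q = 0.41 * 6.936643 * 0.699663
Q = 1.9899 m^3/s

1.9899


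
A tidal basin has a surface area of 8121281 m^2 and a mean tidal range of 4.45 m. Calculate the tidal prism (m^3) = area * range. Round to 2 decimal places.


Tidal prism = Area * Tidal range
P = 8121281 * 4.45
P = 36139700.45 m^3

36139700.45


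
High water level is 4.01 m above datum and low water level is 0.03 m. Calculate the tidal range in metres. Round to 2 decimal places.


Tidal range = High water - Low water
Tidal range = 4.01 - (0.03)
Tidal range = 3.98 m

3.98


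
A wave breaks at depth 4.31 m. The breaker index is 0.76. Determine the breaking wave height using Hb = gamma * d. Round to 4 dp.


Hb = gamma * d
Hb = 0.76 * 4.31
Hb = 3.2756 m

3.2756


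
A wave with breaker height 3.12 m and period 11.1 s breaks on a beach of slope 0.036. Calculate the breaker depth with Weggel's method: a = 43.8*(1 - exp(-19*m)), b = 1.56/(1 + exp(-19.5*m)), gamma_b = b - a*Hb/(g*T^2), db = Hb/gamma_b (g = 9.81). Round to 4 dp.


a = 43.8 * (1 - exp(-19 * m))
exp(-19 * 0.036) = exp(-0.6840) = 0.504595
a = 43.8 * (1 - 0.504595) = 21.698758
b = 1.56 / (1 + exp(-19.5 * m))
exp(-19.5 * 0.036) = exp(-0.7020) = 0.495593
b = 1.56 / (1 + 0.495593) = 1.043064
Hb / (g * T^2) = 3.12 / (9.81 * 11.1^2) = 3.12 / 1208.6901 = 0.00258131
gamma_b = b - a * Hb/(g*T^2) = 1.043064 - 21.698758 * 0.00258131 = 0.987053
db = Hb / gamma_b = 3.12 / 0.987053
db = 3.1609 m

3.1609


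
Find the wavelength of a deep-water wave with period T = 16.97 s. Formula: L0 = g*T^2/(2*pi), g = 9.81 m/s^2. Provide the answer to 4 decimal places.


L0 = g * T^2 / (2 * pi)
L0 = 9.81 * 16.97^2 / (2 * pi)
L0 = 9.81 * 287.9809 / 6.28319
L0 = 2825.0926 / 6.28319
L0 = 449.6275 m

449.6275


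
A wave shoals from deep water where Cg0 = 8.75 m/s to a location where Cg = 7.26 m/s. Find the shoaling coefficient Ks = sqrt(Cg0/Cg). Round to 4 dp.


Ks = sqrt(Cg0 / Cg)
Ks = sqrt(8.75 / 7.26)
Ks = sqrt(1.2052)
Ks = 1.0978

1.0978


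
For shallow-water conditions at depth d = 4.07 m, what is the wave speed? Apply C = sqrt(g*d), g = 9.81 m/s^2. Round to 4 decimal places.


Using the shallow-water approximation:
C = sqrt(g * d) = sqrt(9.81 * 4.07)
C = sqrt(39.9267)
C = 6.3188 m/s

6.3188


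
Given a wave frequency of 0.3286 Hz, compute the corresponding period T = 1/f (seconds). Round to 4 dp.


T = 1 / f
T = 1 / 0.3286
T = 3.0432 s

3.0432


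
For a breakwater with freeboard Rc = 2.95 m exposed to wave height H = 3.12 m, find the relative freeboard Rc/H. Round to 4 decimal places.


Relative freeboard = Rc / H
= 2.95 / 3.12
= 0.9455

0.9455


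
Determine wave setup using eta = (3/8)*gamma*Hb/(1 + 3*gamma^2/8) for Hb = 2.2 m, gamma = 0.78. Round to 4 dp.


eta = (3/8) * gamma * Hb / (1 + 3*gamma^2/8)
Numerator = (3/8) * 0.78 * 2.2 = 0.643500
Denominator = 1 + 3*0.78^2/8 = 1 + 0.228150 = 1.228150
eta = 0.643500 / 1.228150
eta = 0.5240 m

0.5240


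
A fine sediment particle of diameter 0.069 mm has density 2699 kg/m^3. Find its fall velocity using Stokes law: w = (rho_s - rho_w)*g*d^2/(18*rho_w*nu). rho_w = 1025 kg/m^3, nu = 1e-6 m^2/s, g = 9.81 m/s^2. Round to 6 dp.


w = (rho_s - rho_w) * g * d^2 / (18 * rho_w * nu)
d = 0.069 mm = 0.000069 m
rho_s - rho_w = 2699 - 1025 = 1674
Numerator = 1674 * 9.81 * (0.000069)^2 = 0.000078184856
Denominator = 18 * 1025 * 1e-6 = 0.018450
w = 0.004238 m/s

0.004238


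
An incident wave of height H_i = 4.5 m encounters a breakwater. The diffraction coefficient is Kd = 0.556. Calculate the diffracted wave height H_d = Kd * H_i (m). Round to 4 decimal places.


H_d = Kd * H_i
H_d = 0.556 * 4.5
H_d = 2.5020 m

2.5020


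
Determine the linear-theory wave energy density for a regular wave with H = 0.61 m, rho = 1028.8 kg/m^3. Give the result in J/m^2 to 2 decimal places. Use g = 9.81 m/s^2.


E = (1/8) * rho * g * H^2
E = (1/8) * 1028.8 * 9.81 * 0.61^2
E = 0.125 * 1028.8 * 9.81 * 0.3721
E = 469.43 J/m^2

469.43


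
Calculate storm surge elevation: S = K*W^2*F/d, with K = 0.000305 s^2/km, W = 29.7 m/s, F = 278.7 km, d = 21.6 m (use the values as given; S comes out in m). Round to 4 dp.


S = K * W^2 * F / d
W^2 = 29.7^2 = 882.09
S = 0.000305 * 882.09 * 278.7 / 21.6
Numerator = 0.000305 * 882.09 * 278.7 = 74.980737
S = 74.980737 / 21.6 = 3.4713 m

3.4713


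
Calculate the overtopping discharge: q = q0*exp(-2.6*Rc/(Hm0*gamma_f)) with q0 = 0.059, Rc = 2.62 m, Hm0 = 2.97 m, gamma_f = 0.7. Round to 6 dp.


q = q0 * exp(-2.6 * Rc / (Hm0 * gamma_f))
Exponent = -2.6 * 2.62 / (2.97 * 0.7)
= -2.6 * 2.62 / 2.0790
= -3.276575
exp(-3.276575) = 0.037757
q = 0.059 * 0.037757
q = 0.002228 m^3/s/m

0.002228


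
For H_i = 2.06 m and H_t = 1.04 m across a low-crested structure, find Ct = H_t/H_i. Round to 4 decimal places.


Ct = H_t / H_i
Ct = 1.04 / 2.06
Ct = 0.5049

0.5049


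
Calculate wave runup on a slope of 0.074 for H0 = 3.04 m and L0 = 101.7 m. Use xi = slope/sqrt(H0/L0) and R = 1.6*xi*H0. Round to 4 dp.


xi = slope / sqrt(H0/L0)
H0/L0 = 3.04/101.7 = 0.029892
sqrt(0.029892) = 0.172893
xi = 0.074 / 0.172893 = 0.428011
R = 1.6 * xi * H0 = 1.6 * 0.428011 * 3.04
R = 2.0818 m

2.0818


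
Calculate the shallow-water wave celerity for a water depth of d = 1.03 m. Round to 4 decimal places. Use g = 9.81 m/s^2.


Using the shallow-water approximation:
C = sqrt(g * d) = sqrt(9.81 * 1.03)
C = sqrt(10.1043)
C = 3.1787 m/s

3.1787


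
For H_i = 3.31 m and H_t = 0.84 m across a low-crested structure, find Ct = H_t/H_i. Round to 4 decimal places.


Ct = H_t / H_i
Ct = 0.84 / 3.31
Ct = 0.2538

0.2538


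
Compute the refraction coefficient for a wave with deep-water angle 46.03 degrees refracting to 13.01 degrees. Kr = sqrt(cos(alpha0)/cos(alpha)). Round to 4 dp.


Kr = sqrt(cos(alpha0) / cos(alpha))
cos(46.03) = 0.694282
cos(13.01) = 0.974331
Kr = sqrt(0.694282 / 0.974331)
Kr = sqrt(0.712573)
Kr = 0.8441

0.8441


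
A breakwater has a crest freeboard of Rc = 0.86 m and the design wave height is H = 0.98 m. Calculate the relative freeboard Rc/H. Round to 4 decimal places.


Relative freeboard = Rc / H
= 0.86 / 0.98
= 0.8776

0.8776


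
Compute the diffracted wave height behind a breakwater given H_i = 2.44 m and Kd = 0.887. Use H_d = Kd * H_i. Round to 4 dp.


H_d = Kd * H_i
H_d = 0.887 * 2.44
H_d = 2.1643 m

2.1643


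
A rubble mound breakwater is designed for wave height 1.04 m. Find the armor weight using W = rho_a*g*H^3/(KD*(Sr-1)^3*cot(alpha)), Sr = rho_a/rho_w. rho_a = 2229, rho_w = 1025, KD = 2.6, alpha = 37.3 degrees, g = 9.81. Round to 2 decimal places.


Sr = rho_a / rho_w = 2229 / 1025 = 2.174634
(Sr - 1) = 1.174634
(Sr - 1)^3 = 1.620720
cot(37.3) = 1 / tan(37.3) = 1 / 0.761796 = 1.312688
Numerator = 2229 * 9.81 * 1.04^3 = 24596.8274
Denominator = 2.6 * 1.620720 * 1.312688 = 5.531496
W = 24596.8274 / 5.531496
W = 4446.69 N

4446.69


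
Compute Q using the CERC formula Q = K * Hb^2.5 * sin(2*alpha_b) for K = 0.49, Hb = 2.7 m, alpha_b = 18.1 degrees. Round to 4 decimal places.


Q = K * Hb^2.5 * sin(2 * alpha_b)
Hb^2.5 = 2.7^2.5 = 11.978692
sin(2 * 18.1) = sin(36.2) = 0.590606
Q = 0.49 * 11.978692 * 0.590606
Q = 3.4666 m^3/s

3.4666


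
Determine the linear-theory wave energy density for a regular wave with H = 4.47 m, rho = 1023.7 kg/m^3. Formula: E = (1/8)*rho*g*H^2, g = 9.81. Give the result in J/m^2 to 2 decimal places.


E = (1/8) * rho * g * H^2
E = (1/8) * 1023.7 * 9.81 * 4.47^2
E = 0.125 * 1023.7 * 9.81 * 19.9809
E = 25082.27 J/m^2

25082.27


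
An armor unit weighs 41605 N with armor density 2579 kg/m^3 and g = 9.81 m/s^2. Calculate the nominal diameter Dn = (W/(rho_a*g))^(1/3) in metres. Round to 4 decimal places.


V = W / (rho_a * g)
V = 41605 / (2579 * 9.81)
V = 41605 / 25299.99
V = 1.644467 m^3
Dn = V^(1/3) = 1.644467^(1/3)
Dn = 1.1803 m

1.1803


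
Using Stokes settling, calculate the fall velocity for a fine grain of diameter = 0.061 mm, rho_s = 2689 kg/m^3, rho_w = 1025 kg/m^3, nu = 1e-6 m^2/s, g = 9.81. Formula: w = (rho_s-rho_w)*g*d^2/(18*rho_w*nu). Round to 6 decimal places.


w = (rho_s - rho_w) * g * d^2 / (18 * rho_w * nu)
d = 0.061 mm = 0.000061 m
rho_s - rho_w = 2689 - 1025 = 1664
Numerator = 1664 * 9.81 * (0.000061)^2 = 0.000060741009
Denominator = 18 * 1025 * 1e-6 = 0.018450
w = 0.003292 m/s

0.003292


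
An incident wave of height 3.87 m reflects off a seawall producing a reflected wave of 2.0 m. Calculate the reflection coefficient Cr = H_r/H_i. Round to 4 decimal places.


Cr = H_r / H_i
Cr = 2.0 / 3.87
Cr = 0.5168

0.5168


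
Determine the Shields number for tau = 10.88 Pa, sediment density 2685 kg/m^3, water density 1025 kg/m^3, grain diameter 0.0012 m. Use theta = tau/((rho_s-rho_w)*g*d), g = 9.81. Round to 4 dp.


theta = tau / ((rho_s - rho_w) * g * d)
rho_s - rho_w = 2685 - 1025 = 1660
Denominator = 1660 * 9.81 * 0.0012 = 19.541520
theta = 10.88 / 19.541520
theta = 0.5568

0.5568


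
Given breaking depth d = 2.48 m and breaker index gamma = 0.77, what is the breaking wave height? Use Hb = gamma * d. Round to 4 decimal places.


Hb = gamma * d
Hb = 0.77 * 2.48
Hb = 1.9096 m

1.9096


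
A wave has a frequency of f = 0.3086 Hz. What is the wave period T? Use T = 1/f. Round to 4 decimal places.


T = 1 / f
T = 1 / 0.3086
T = 3.2404 s

3.2404


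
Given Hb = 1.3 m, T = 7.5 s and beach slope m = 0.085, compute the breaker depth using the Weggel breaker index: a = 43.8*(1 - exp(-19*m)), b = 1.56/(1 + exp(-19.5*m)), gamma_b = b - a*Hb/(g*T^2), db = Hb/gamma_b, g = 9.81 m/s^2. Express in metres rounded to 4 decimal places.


a = 43.8 * (1 - exp(-19 * m))
exp(-19 * 0.085) = exp(-1.6150) = 0.198891
a = 43.8 * (1 - 0.198891) = 35.088589
b = 1.56 / (1 + exp(-19.5 * m))
exp(-19.5 * 0.085) = exp(-1.6575) = 0.190615
b = 1.56 / (1 + 0.190615) = 1.310247
Hb / (g * T^2) = 1.3 / (9.81 * 7.5^2) = 1.3 / 551.8125 = 0.00235587
gamma_b = b - a * Hb/(g*T^2) = 1.310247 - 35.088589 * 0.00235587 = 1.227583
db = Hb / gamma_b = 1.3 / 1.227583
db = 1.0590 m

1.0590


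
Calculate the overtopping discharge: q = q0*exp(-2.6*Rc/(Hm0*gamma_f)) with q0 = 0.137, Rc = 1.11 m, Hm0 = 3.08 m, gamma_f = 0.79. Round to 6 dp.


q = q0 * exp(-2.6 * Rc / (Hm0 * gamma_f))
Exponent = -2.6 * 1.11 / (3.08 * 0.79)
= -2.6 * 1.11 / 2.4332
= -1.186092
exp(-1.186092) = 0.305412
q = 0.137 * 0.305412
q = 0.041841 m^3/s/m

0.041841


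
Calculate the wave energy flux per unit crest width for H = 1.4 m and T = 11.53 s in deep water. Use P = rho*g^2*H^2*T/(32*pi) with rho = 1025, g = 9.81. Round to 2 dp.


P = rho * g^2 * H^2 * T / (32 * pi)
P = 1025 * 9.81^2 * 1.4^2 * 11.53 / (32 * pi)
P = 1025 * 96.2361 * 1.9600 * 11.53 / 100.53096
P = 22174.17 W/m

22174.17


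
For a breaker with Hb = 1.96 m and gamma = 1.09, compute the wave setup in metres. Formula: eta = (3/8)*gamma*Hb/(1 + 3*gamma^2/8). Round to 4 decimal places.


eta = (3/8) * gamma * Hb / (1 + 3*gamma^2/8)
Numerator = (3/8) * 1.09 * 1.96 = 0.801150
Denominator = 1 + 3*1.09^2/8 = 1 + 0.445538 = 1.445538
eta = 0.801150 / 1.445538
eta = 0.5542 m

0.5542


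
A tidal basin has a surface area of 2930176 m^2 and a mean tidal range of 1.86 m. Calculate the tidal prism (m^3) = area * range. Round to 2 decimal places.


Tidal prism = Area * Tidal range
P = 2930176 * 1.86
P = 5450127.36 m^3

5450127.36


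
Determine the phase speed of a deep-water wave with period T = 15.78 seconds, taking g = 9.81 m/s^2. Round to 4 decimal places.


We use the deep-water celerity formula:
C = g * T / (2 * pi)
C = 9.81 * 15.78 / (2 * 3.14159...)
C = 154.801800 / 6.283185
C = 24.6375 m/s

24.6375


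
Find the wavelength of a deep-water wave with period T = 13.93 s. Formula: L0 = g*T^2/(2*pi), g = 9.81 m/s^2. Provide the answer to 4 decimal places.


L0 = g * T^2 / (2 * pi)
L0 = 9.81 * 13.93^2 / (2 * pi)
L0 = 9.81 * 194.0449 / 6.28319
L0 = 1903.5805 / 6.28319
L0 = 302.9642 m

302.9642


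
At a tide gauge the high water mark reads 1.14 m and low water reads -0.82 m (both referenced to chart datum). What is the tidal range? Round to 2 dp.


Tidal range = High water - Low water
Tidal range = 1.14 - (-0.82)
Tidal range = 1.96 m

1.96


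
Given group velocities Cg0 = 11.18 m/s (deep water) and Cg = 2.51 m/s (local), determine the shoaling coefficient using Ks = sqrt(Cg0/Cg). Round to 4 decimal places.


Ks = sqrt(Cg0 / Cg)
Ks = sqrt(11.18 / 2.51)
Ks = sqrt(4.4542)
Ks = 2.1105

2.1105


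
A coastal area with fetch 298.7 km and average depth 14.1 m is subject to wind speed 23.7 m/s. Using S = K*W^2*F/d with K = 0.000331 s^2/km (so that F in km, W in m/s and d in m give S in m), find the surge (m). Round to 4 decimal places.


S = K * W^2 * F / d
W^2 = 23.7^2 = 561.69
S = 0.000331 * 561.69 * 298.7 / 14.1
Numerator = 0.000331 * 561.69 * 298.7 = 55.534122
S = 55.534122 / 14.1 = 3.9386 m

3.9386


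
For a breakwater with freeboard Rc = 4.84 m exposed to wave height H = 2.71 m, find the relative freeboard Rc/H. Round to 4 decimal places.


Relative freeboard = Rc / H
= 4.84 / 2.71
= 1.7860

1.7860


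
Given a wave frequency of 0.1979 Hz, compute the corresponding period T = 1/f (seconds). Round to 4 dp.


T = 1 / f
T = 1 / 0.1979
T = 5.0531 s

5.0531


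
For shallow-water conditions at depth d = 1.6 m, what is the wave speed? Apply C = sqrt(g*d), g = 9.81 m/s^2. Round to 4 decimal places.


Using the shallow-water approximation:
C = sqrt(g * d) = sqrt(9.81 * 1.6)
C = sqrt(15.6960)
C = 3.9618 m/s

3.9618


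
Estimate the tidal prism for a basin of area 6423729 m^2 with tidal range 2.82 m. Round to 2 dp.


Tidal prism = Area * Tidal range
P = 6423729 * 2.82
P = 18114915.78 m^3

18114915.78


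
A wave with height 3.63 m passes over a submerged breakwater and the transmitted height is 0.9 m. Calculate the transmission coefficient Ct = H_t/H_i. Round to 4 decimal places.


Ct = H_t / H_i
Ct = 0.9 / 3.63
Ct = 0.2479

0.2479


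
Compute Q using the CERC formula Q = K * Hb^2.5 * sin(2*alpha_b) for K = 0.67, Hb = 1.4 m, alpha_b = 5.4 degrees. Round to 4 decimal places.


Q = K * Hb^2.5 * sin(2 * alpha_b)
Hb^2.5 = 1.4^2.5 = 2.319103
sin(2 * 5.4) = sin(10.8) = 0.187381
Q = 0.67 * 2.319103 * 0.187381
Q = 0.2912 m^3/s

0.2912


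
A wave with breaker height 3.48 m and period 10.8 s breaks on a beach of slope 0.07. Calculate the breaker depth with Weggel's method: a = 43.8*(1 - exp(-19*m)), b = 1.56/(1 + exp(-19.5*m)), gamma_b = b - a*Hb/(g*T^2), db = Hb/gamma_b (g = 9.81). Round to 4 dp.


a = 43.8 * (1 - exp(-19 * m))
exp(-19 * 0.07) = exp(-1.3300) = 0.264477
a = 43.8 * (1 - 0.264477) = 32.215896
b = 1.56 / (1 + exp(-19.5 * m))
exp(-19.5 * 0.07) = exp(-1.3650) = 0.255381
b = 1.56 / (1 + 0.255381) = 1.242651
Hb / (g * T^2) = 3.48 / (9.81 * 10.8^2) = 3.48 / 1144.2384 = 0.00304132
gamma_b = b - a * Hb/(g*T^2) = 1.242651 - 32.215896 * 0.00304132 = 1.144672
db = Hb / gamma_b = 3.48 / 1.144672
db = 3.0402 m

3.0402


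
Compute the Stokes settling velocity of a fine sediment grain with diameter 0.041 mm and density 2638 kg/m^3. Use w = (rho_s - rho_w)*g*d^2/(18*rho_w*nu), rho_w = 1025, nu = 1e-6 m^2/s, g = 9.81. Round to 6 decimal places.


w = (rho_s - rho_w) * g * d^2 / (18 * rho_w * nu)
d = 0.041 mm = 0.000041 m
rho_s - rho_w = 2638 - 1025 = 1613
Numerator = 1613 * 9.81 * (0.000041)^2 = 0.000026599354
Denominator = 18 * 1025 * 1e-6 = 0.018450
w = 0.001442 m/s

0.001442


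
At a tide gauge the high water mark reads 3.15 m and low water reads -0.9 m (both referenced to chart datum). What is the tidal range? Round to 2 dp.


Tidal range = High water - Low water
Tidal range = 3.15 - (-0.9)
Tidal range = 4.05 m

4.05


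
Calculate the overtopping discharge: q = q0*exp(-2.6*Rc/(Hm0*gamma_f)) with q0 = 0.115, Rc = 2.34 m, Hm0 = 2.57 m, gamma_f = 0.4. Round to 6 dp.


q = q0 * exp(-2.6 * Rc / (Hm0 * gamma_f))
Exponent = -2.6 * 2.34 / (2.57 * 0.4)
= -2.6 * 2.34 / 1.0280
= -5.918288
exp(-5.918288) = 0.002690
q = 0.115 * 0.002690
q = 0.000309 m^3/s/m

0.000309


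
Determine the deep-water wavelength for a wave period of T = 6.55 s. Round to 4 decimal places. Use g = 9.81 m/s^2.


L0 = g * T^2 / (2 * pi)
L0 = 9.81 * 6.55^2 / (2 * pi)
L0 = 9.81 * 42.9025 / 6.28319
L0 = 420.8735 / 6.28319
L0 = 66.9841 m

66.9841


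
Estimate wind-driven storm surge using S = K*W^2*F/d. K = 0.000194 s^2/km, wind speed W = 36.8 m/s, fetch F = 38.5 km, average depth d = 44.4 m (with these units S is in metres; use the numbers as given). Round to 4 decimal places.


S = K * W^2 * F / d
W^2 = 36.8^2 = 1354.24
S = 0.000194 * 1354.24 * 38.5 / 44.4
Numerator = 0.000194 * 1354.24 * 38.5 = 10.114819
S = 10.114819 / 44.4 = 0.2278 m

0.2278


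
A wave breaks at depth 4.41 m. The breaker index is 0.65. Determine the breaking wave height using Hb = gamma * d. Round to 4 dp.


Hb = gamma * d
Hb = 0.65 * 4.41
Hb = 2.8665 m

2.8665


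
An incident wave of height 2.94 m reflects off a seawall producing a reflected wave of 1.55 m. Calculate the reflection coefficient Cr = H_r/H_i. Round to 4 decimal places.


Cr = H_r / H_i
Cr = 1.55 / 2.94
Cr = 0.5272

0.5272


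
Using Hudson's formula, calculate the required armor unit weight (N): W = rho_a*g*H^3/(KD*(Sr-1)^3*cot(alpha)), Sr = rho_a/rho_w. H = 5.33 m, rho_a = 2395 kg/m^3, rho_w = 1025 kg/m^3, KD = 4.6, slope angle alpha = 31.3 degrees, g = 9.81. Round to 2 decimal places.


Sr = rho_a / rho_w = 2395 / 1025 = 2.336585
(Sr - 1) = 1.336585
(Sr - 1)^3 = 2.387757
cot(31.3) = 1 / tan(31.3) = 1 / 0.608010 = 1.644711
Numerator = 2395 * 9.81 * 5.33^3 = 3557592.1013
Denominator = 4.6 * 2.387757 * 1.644711 = 18.064983
W = 3557592.1013 / 18.064983
W = 196933.05 N

196933.05


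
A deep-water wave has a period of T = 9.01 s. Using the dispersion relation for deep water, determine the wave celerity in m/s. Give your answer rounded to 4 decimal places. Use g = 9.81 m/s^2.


We use the deep-water celerity formula:
C = g * T / (2 * pi)
C = 9.81 * 9.01 / (2 * 3.14159...)
C = 88.388100 / 6.283185
C = 14.0674 m/s

14.0674


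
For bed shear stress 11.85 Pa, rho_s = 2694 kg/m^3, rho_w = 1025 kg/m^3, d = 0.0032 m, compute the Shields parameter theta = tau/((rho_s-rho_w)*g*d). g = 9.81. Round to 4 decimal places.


theta = tau / ((rho_s - rho_w) * g * d)
rho_s - rho_w = 2694 - 1025 = 1669
Denominator = 1669 * 9.81 * 0.0032 = 52.393248
theta = 11.85 / 52.393248
theta = 0.2262

0.2262


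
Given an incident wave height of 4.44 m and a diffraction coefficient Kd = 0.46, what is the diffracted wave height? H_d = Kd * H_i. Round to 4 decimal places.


H_d = Kd * H_i
H_d = 0.46 * 4.44
H_d = 2.0424 m

2.0424


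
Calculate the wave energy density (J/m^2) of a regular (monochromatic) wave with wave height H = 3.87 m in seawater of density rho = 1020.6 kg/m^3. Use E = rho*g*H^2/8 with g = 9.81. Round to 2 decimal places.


E = (1/8) * rho * g * H^2
E = (1/8) * 1020.6 * 9.81 * 3.87^2
E = 0.125 * 1020.6 * 9.81 * 14.9769
E = 18743.75 J/m^2

18743.75


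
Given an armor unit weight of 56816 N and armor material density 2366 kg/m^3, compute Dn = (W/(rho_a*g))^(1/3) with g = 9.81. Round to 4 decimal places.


V = W / (rho_a * g)
V = 56816 / (2366 * 9.81)
V = 56816 / 23210.46
V = 2.447862 m^3
Dn = V^(1/3) = 2.447862^(1/3)
Dn = 1.3477 m

1.3477


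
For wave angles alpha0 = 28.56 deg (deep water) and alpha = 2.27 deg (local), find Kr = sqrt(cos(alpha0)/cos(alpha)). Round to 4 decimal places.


Kr = sqrt(cos(alpha0) / cos(alpha))
cos(28.56) = 0.878317
cos(2.27) = 0.999215
Kr = sqrt(0.878317 / 0.999215)
Kr = sqrt(0.879007)
Kr = 0.9376

0.9376


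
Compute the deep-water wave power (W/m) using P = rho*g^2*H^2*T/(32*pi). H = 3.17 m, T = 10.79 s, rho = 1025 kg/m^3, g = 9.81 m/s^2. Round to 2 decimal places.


P = rho * g^2 * H^2 * T / (32 * pi)
P = 1025 * 9.81^2 * 3.17^2 * 10.79 / (32 * pi)
P = 1025 * 96.2361 * 10.0489 * 10.79 / 100.53096
P = 106390.29 W/m

106390.29


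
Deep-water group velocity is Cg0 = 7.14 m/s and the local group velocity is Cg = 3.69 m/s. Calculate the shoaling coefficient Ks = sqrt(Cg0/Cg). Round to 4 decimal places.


Ks = sqrt(Cg0 / Cg)
Ks = sqrt(7.14 / 3.69)
Ks = sqrt(1.9350)
Ks = 1.3910

1.3910


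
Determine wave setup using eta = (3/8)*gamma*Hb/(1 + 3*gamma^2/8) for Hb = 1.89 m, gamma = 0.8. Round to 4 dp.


eta = (3/8) * gamma * Hb / (1 + 3*gamma^2/8)
Numerator = (3/8) * 0.8 * 1.89 = 0.567000
Denominator = 1 + 3*0.8^2/8 = 1 + 0.240000 = 1.240000
eta = 0.567000 / 1.240000
eta = 0.4573 m

0.4573
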